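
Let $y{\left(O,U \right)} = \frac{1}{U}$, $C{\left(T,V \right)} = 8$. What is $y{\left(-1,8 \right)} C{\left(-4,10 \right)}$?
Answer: $1$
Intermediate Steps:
$y{\left(-1,8 \right)} C{\left(-4,10 \right)} = \frac{1}{8} \cdot 8 = 1$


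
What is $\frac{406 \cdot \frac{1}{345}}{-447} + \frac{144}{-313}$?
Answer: $- \frac{22334038}{48269295} \approx -0.4627$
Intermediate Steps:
$\frac{406 \cdot \frac{1}{345}}{-447} + \frac{144}{-313} = 406 \cdot \frac{1}{345} \left(- \frac{1}{447}\right) + 144 \left(- \frac{1}{313}\right) = \frac{406}{345} \left(- \frac{1}{447}\right) - \frac{144}{313} = - \frac{406}{154215} - \frac{144}{313} = - \frac{22334038}{48269295}$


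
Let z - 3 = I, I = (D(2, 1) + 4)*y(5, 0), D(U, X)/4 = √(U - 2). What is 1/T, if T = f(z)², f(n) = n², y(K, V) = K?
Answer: 1/279841 ≈ 3.5735e-6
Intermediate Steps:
D(U, X) = 4*√(-2 + U) (D(U, X) = 4*√(U - 2) = 4*√(-2 + U))
I = 20 (I = (4*√(-2 + 2) + 4)*5 = (4*√0 + 4)*5 = (4*0 + 4)*5 = (0 + 4)*5 = 4*5 = 20)
z = 23 (z = 3 + 20 = 23)
T = 279841 (T = (23²)² = 529² = 279841)
1/T = 1/279841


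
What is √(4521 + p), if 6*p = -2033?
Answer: √150558/6 ≈ 64.670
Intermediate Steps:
p = -2033/6 (p = (⅙)*(-2033) = -2033/6 ≈ -338.83)
√(4521 + p) = √(4521 - 2033/6) = √(25093/6) = √150558/6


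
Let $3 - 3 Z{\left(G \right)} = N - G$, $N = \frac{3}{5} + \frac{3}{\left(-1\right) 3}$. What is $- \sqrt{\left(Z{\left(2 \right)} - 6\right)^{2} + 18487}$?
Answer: $- \frac{2 \sqrt{115654}}{5} \approx -136.03$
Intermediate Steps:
$N = - \frac{2}{5}$ ($N = 3 \cdot \frac{1}{5} + \frac{3}{-3} = \frac{3}{5} + 3 \left(- \frac{1}{3}\right) = \frac{3}{5} - 1 = - \frac{2}{5} \approx -0.4$)
$Z{\left(G \right)} = \frac{17}{15} + \frac{G}{3}$ ($Z{\left(G \right)} = 1 - \frac{- \frac{2}{5} - G}{3} = 1 + \left(\frac{2}{15} + \frac{G}{3}\right) = \frac{17}{15} + \frac{G}{3}$)
$- \sqrt{\left(Z{\left(2 \right)} - 6\right)^{2} + 18487} = - \sqrt{\left(\left(\frac{17}{15} + \frac{1}{3} \cdot 2\right) - 6\right)^{2} + 18487} = - \sqrt{\left(\left(\frac{17}{15} + \frac{2}{3}\right) - 6\right)^{2} + 18487} = - \sqrt{\left(\frac{9}{5} - 6\right)^{2} + 18487} = - \sqrt{\left(- \frac{21}{5}\right)^{2} + 18487} = - \sqrt{\frac{441}{25} + 18487} = - \sqrt{\frac{462616}{25}} = - \frac{2 \sqrt{115654}}{5}$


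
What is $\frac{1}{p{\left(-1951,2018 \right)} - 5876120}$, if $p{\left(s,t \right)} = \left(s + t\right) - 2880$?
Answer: $- \frac{1}{5878933} \approx -1.701 \cdot 10^{-7}$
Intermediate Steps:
$p{\left(s,t \right)} = -2880 + s + t$
$\frac{1}{p{\left(-1951,2018 \right)} - 5876120} = \frac{1}{\left(-2880 - 1951 + 2018\right) - 5876120} = \frac{1}{-2813 - 5876120} = \frac{1}{-5878933} = - \frac{1}{5878933}$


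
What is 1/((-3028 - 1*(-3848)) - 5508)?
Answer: -1/4688 ≈ -0.00021331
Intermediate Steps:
1/((-3028 - 1*(-3848)) - 5508) = 1/((-3028 + 3848) - 5508) = 1/(820 - 5508) = 1/(-4688) = -1/4688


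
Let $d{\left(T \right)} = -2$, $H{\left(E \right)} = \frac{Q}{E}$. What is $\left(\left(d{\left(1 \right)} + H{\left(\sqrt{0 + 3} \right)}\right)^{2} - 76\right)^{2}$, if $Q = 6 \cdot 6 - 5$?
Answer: $\frac{601153}{9} - \frac{184760 \sqrt{3}}{9} \approx 31238.0$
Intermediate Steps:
$Q = 31$ ($Q = 36 - 5 = 31$)
$H{\left(E \right)} = \frac{31}{E}$
$\left(\left(d{\left(1 \right)} + H{\left(\sqrt{0 + 3} \right)}\right)^{2} - 76\right)^{2} = \left(\left(-2 + \frac{31}{\sqrt{0 + 3}}\right)^{2} - 76\right)^{2} = \left(\left(-2 + \frac{31}{\sqrt{3}}\right)^{2} - 76\right)^{2} = \left(\left(-2 + 31 \frac{\sqrt{3}}{3}\right)^{2} - 76\right)^{2} = \left(\left(-2 + \frac{31 \sqrt{3}}{3}\right)^{2} - 76\right)^{2} = \left(-76 + \left(-2 + \frac{31 \sqrt{3}}{3}\right)^{2}\right)^{2}$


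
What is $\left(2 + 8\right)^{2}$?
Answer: $100$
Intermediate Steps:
$\left(2 + 8\right)^{2} = 10^{2} = 100$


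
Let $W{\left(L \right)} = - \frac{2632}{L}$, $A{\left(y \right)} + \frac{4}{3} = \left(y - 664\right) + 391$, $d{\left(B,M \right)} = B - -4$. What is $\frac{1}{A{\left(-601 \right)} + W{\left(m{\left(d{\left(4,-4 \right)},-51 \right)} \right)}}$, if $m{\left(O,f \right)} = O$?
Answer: $- \frac{3}{3613} \approx -0.00083033$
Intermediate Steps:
$d{\left(B,M \right)} = 4 + B$ ($d{\left(B,M \right)} = B + 4 = 4 + B$)
$A{\left(y \right)} = - \frac{823}{3} + y$ ($A{\left(y \right)} = - \frac{4}{3} + \left(\left(y - 664\right) + 391\right) = - \frac{4}{3} + \left(\left(-664 + y\right) + 391\right) = - \frac{4}{3} + \left(-273 + y\right) = - \frac{823}{3} + y$)
$\frac{1}{A{\left(-601 \right)} + W{\left(m{\left(d{\left(4,-4 \right)},-51 \right)} \right)}} = \frac{1}{\left(- \frac{823}{3} - 601\right) - \frac{2632}{4 + 4}} = \frac{1}{- \frac{2626}{3} - \frac{2632}{8}} = \frac{1}{- \frac{2626}{3} - 329} = \frac{1}{- \frac{3613}{3}} = - \frac{3}{3613}$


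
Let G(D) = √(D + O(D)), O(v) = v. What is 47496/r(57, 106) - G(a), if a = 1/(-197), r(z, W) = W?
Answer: 23748/53 - I*√394/197 ≈ 448.08 - 0.10076*I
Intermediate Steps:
a = -1/197 ≈ -0.0050761
G(D) = √2*√D (G(D) = √(D + D) = √(2*D) = √2*√D)
47496/r(57, 106) - G(a) = 47496/106 - √2*√(-1/197) = 47496*(1/106) - √2*I*√197/197 = 23748/53 - I*√394/197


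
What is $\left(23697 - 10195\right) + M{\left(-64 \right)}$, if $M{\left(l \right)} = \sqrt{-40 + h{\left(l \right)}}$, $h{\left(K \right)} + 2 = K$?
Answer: $13502 + i \sqrt{106} \approx 13502.0 + 10.296 i$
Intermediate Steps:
$h{\left(K \right)} = -2 + K$
$M{\left(l \right)} = \sqrt{-42 + l}$ ($M{\left(l \right)} = \sqrt{-40 + \left(-2 + l\right)} = \sqrt{-42 + l}$)
$\left(23697 - 10195\right) + M{\left(-64 \right)} = \left(23697 - 10195\right) + \sqrt{-42 - 64} = 13502 + \sqrt{-106} = 13502 + i \sqrt{106}$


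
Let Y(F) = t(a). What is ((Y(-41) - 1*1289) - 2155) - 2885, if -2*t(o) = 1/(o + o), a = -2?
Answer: -50631/8 ≈ -6328.9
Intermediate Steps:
t(o) = -1/(4*o) (t(o) = -1/(2*(o + o)) = -1/(2*o)/2 = -1/(4*o))
Y(F) = 1/8 (Y(F) = -1/4/(-2) = -1/4*(-1/2) = 1/8)
((Y(-41) - 1*1289) - 2155) - 2885 = ((1/8 - 1*1289) - 2155) - 2885 = ((1/8 - 1289) - 2155) - 2885 = (-10311/8 - 2155) - 2885 = -27551/8 - 2885 = -50631/8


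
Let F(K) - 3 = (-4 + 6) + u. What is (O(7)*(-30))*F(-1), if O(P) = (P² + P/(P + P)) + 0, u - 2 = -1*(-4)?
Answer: -16335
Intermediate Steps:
u = 6 (u = 2 - 1*(-4) = 2 + 4 = 6)
O(P) = ½ + P² (O(P) = (P² + P/((2*P))) + 0 = (P² + (1/(2*P))*P) + 0 = (P² + ½) + 0 = (½ + P²) + 0 = ½ + P²)
F(K) = 11 (F(K) = 3 + ((-4 + 6) + 6) = 3 + (2 + 6) = 3 + 8 = 11)
(O(7)*(-30))*F(-1) = ((½ + 7²)*(-30))*11 = ((½ + 49)*(-30))*11 = ((99/2)*(-30))*11 = -1485*11 = -16335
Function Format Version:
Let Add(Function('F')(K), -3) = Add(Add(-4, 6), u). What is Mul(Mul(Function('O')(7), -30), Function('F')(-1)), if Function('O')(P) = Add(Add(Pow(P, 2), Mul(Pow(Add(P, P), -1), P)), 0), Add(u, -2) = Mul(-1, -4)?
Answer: -16335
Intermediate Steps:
u = 6 (u = Add(2, Mul(-1, -4)) = Add(2, 4) = 6)
Function('O')(P) = Add(Rational(1, 2), Pow(P, 2)) (Function('O')(P) = Add(Add(Pow(P, 2), Mul(Pow(Mul(2, P), -1), P)), 0) = Add(Add(Pow(P, 2), Mul(Mul(Rational(1, 2), Pow(P, -1)), P)), 0) = Add(Add(Pow(P, 2), Rational(1, 2)), 0) = Add(Add(Rational(1, 2), Pow(P, 2)), 0) = Add(Rational(1, 2), Pow(P, 2)))
Function('F')(K) = 11 (Function('F')(K) = Add(3, Add(Add(-4, 6), 6)) = Add(3, Add(2, 6)) = Add(3, 8) = 11)
Mul(Mul(Function('O')(7), -30), Function('F')(-1)) = Mul(Mul(Add(Rational(1, 2), Pow(7, 2)), -30), 11) = Mul(Mul(Add(Rational(1, 2), 49), -30), 11) = Mul(Mul(Rational(99, 2), -30), 11) = Mul(-1485, 11) = -16335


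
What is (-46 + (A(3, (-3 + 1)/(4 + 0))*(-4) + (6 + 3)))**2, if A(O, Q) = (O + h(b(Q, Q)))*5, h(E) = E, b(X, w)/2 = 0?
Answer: 9409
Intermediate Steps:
b(X, w) = 0 (b(X, w) = 2*0 = 0)
A(O, Q) = 5*O (A(O, Q) = (O + 0)*5 = O*5 = 5*O)
(-46 + (A(3, (-3 + 1)/(4 + 0))*(-4) + (6 + 3)))**2 = (-46 + ((5*3)*(-4) + (6 + 3)))**2 = (-46 + (15*(-4) + 9))**2 = (-46 + (-60 + 9))**2 = (-46 - 51)**2 = (-97)**2 = 9409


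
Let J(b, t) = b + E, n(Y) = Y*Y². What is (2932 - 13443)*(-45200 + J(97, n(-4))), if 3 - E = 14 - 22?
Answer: 473962012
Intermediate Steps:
E = 11 (E = 3 - (14 - 22) = 3 - 1*(-8) = 3 + 8 = 11)
n(Y) = Y³
J(b, t) = 11 + b (J(b, t) = b + 11 = 11 + b)
(2932 - 13443)*(-45200 + J(97, n(-4))) = (2932 - 13443)*(-45200 + (11 + 97)) = -10511*(-45200 + 108) = -10511*(-45092) = 473962012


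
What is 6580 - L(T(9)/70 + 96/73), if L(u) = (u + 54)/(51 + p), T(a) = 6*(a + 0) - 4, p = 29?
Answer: 268961769/40880 ≈ 6579.3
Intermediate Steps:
T(a) = -4 + 6*a (T(a) = 6*a - 4 = -4 + 6*a)
L(u) = 27/40 + u/80 (L(u) = (u + 54)/(51 + 29) = (54 + u)/80 = (54 + u)*(1/80) = 27/40 + u/80)
6580 - L(T(9)/70 + 96/73) = 6580 - (27/40 + ((-4 + 6*9)/70 + 96/73)/80) = 6580 - (27/40 + ((-4 + 54)*(1/70) + 96*(1/73))/80) = 6580 - (27/40 + (50*(1/70) + 96/73)/80) = 6580 - (27/40 + (5/7 + 96/73)/80) = 6580 - (27/40 + (1/80)*(1037/511)) = 6580 - (27/40 + 1037/40880) = 6580 - 1*28631/40880 = 6580 - 28631/40880 = 268961769/40880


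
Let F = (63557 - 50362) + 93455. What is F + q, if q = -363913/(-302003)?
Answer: 32208983863/302003 ≈ 1.0665e+5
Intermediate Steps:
q = 363913/302003 (q = -363913*(-1/302003) = 363913/302003 ≈ 1.2050)
F = 106650 (F = 13195 + 93455 = 106650)
F + q = 106650 + 363913/302003 = 32208983863/302003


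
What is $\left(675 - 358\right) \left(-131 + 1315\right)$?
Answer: $375328$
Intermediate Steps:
$\left(675 - 358\right) \left(-131 + 1315\right) = 317 \cdot 1184 = 375328$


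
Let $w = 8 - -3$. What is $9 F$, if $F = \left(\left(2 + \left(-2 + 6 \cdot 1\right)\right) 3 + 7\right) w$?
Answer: $2475$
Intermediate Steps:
$w = 11$ ($w = 8 + 3 = 11$)
$F = 275$ ($F = \left(\left(2 + \left(-2 + 6 \cdot 1\right)\right) 3 + 7\right) 11 = \left(\left(2 + \left(-2 + 6\right)\right) 3 + 7\right) 11 = \left(\left(2 + 4\right) 3 + 7\right) 11 = \left(6 \cdot 3 + 7\right) 11 = \left(18 + 7\right) 11 = 25 \cdot 11 = 275$)
$9 F = 9 \cdot 275 = 2475$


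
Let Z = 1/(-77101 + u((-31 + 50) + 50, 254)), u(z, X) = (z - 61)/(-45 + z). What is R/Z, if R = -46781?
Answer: 10820538862/3 ≈ 3.6068e+9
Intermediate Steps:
u(z, X) = (-61 + z)/(-45 + z)
Z = -3/231302 (Z = 1/(-77101 + (-61 + ((-31 + 50) + 50))/(-45 + ((-31 + 50) + 50))) = 1/(-77101 + (-61 + (19 + 50))/(-45 + (19 + 50))) = 1/(-77101 + (-61 + 69)/(-45 + 69)) = 1/(-77101 + 8/24) = 1/(-77101 + (1/24)*8) = 1/(-77101 + 1/3) = 1/(-231302/3) = -3/231302 ≈ -1.2970e-5)
R/Z = -46781/(-3/231302) = -46781*(-231302/3) = 10820538862/3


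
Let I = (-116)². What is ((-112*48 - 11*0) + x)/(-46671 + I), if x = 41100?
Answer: -2748/2555 ≈ -1.0755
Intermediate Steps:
I = 13456
((-112*48 - 11*0) + x)/(-46671 + I) = ((-112*48 - 11*0) + 41100)/(-46671 + 13456) = ((-5376 + 0) + 41100)/(-33215) = (-5376 + 41100)*(-1/33215) = 35724*(-1/33215) = -2748/2555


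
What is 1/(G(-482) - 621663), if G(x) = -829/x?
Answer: -482/299640737 ≈ -1.6086e-6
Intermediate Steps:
1/(G(-482) - 621663) = 1/(-829/(-482) - 621663) = 1/(-829*(-1/482) - 621663) = 1/(829/482 - 621663) = 1/(-299640737/482) = -482/299640737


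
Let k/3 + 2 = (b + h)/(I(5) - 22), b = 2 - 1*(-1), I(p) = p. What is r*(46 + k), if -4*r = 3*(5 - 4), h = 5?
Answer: -492/17 ≈ -28.941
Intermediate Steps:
b = 3 (b = 2 + 1 = 3)
r = -¾ (r = -3*(5 - 4)/4 = -3/4 = -¼*3 = -¾ ≈ -0.75000)
k = -126/17 (k = -6 + 3*((3 + 5)/(5 - 22)) = -6 + 3*(8/(-17)) = -6 + 3*(8*(-1/17)) = -6 + 3*(-8/17) = -6 - 24/17 = -126/17 ≈ -7.4118)
r*(46 + k) = -3*(46 - 126/17)/4 = -¾*656/17 = -492/17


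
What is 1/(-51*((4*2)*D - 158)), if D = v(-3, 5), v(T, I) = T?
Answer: 1/9282 ≈ 0.00010774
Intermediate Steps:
D = -3
1/(-51*((4*2)*D - 158)) = 1/(-51*((4*2)*(-3) - 158)) = 1/(-51*(8*(-3) - 158)) = 1/(-51*(-24 - 158)) = 1/(-51*(-182)) = 1/9282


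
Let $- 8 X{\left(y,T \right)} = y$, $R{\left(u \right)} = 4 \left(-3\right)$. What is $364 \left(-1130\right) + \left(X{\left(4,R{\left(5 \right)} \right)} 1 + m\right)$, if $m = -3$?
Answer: $- \frac{822647}{2} \approx -4.1132 \cdot 10^{5}$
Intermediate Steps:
$R{\left(u \right)} = -12$
$X{\left(y,T \right)} = - \frac{y}{8}$
$364 \left(-1130\right) + \left(X{\left(4,R{\left(5 \right)} \right)} 1 + m\right) = 364 \left(-1130\right) - \left(3 - \left(- \frac{1}{8}\right) 4 \cdot 1\right) = -411320 - \frac{7}{2} = - \frac{822647}{2}$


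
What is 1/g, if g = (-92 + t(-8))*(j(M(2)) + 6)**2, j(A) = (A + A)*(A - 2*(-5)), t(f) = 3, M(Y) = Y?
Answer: -1/259524 ≈ -3.8532e-6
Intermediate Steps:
j(A) = 2*A*(10 + A) (j(A) = (2*A)*(A + 10) = (2*A)*(10 + A) = 2*A*(10 + A))
g = -259524 (g = (-92 + 3)*(2*2*(10 + 2) + 6)**2 = -89*(2*2*12 + 6)**2 = -89*(48 + 6)**2 = -89*54**2 = -89*2916 = -259524)
1/g = 1/(-259524) = -1/259524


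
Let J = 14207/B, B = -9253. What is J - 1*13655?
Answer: -126363922/9253 ≈ -13657.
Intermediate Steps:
J = -14207/9253 (J = 14207/(-9253) = 14207*(-1/9253) = -14207/9253 ≈ -1.5354)
J - 1*13655 = -14207/9253 - 1*13655 = -14207/9253 - 13655 = -126363922/9253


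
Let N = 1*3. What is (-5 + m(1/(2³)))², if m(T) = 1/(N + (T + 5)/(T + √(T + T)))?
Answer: 75625/3136 ≈ 24.115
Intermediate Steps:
N = 3
m(T) = 1/(3 + (5 + T)/(T + √2*√T)) (m(T) = 1/(3 + (T + 5)/(T + √(T + T))) = 1/(3 + (5 + T)/(T + √(2*T))) = 1/(3 + (5 + T)/(T + √2*√T)))
(-5 + m(1/(2³)))² = (-5 + (1/(2³) + √2*√(1/(2³)))/(5 + 4/(2³) + 3*√2*√(1/(2³))))² = (-5 + (1/8 + √2*√(1/8))/(5 + 4/8 + 3*√2*√(1/8)))² = (-5 + (⅛ + √2*√(⅛))/(5 + 4*(⅛) + 3*√2*√(⅛)))² = (-5 + (⅛ + √2*(√2/4))/(5 + ½ + 3*√2*(√2/4)))² = (-5 + (⅛ + ½)/(5 + ½ + 3/2))² = (-5 + (5/8)/7)² = (-5 + (⅐)*(5/8))² = (-5 + 5/56)² = (-275/56)² = 75625/3136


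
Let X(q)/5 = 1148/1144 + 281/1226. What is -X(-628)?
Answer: -540285/87659 ≈ -6.1635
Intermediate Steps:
X(q) = 540285/87659 (X(q) = 5*(1148/1144 + 281/1226) = 5*(1148*(1/1144) + 281*(1/1226)) = 5*(287/286 + 281/1226) = 5*(108057/87659) = 540285/87659)
-X(-628) = -1*540285/87659 = -540285/87659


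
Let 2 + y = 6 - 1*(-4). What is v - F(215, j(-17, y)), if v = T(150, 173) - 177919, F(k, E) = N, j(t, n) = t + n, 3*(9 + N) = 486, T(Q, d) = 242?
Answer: -177830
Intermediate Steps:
y = 8 (y = -2 + (6 - 1*(-4)) = -2 + (6 + 4) = -2 + 10 = 8)
N = 153 (N = -9 + (1/3)*486 = -9 + 162 = 153)
j(t, n) = n + t
F(k, E) = 153
v = -177677 (v = 242 - 177919 = -177677)
v - F(215, j(-17, y)) = -177677 - 1*153 = -177677 - 153 = -177830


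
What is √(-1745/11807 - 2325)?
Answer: 2*I*√81034451785/11807 ≈ 48.22*I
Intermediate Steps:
√(-1745/11807 - 2325) = √(-27453020/11807) = 2*I*√81034451785/11807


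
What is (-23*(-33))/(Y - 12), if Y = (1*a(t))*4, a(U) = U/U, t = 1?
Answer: -759/8 ≈ -94.875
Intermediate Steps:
a(U) = 1
Y = 4 (Y = (1*1)*4 = 1*4 = 4)
(-23*(-33))/(Y - 12) = (-23*(-33))/(4 - 12) = 759/(-8) = 759*(-⅛) = -759/8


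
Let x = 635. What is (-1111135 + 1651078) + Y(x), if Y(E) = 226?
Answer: 540169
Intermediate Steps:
(-1111135 + 1651078) + Y(x) = (-1111135 + 1651078) + 226 = 539943 + 226 = 540169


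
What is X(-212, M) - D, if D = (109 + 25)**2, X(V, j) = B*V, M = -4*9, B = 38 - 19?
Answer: -21984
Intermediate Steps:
B = 19
M = -36
X(V, j) = 19*V
D = 17956 (D = 134**2 = 17956)
X(-212, M) - D = 19*(-212) - 1*17956 = -4028 - 17956 = -21984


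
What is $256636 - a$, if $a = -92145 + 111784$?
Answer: $236997$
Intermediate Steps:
$a = 19639$
$256636 - a = 256636 - 19639 = 236997$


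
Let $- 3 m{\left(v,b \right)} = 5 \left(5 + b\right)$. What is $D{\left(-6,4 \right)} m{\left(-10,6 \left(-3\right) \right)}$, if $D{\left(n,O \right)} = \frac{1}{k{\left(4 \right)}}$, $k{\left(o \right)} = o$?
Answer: $\frac{65}{12} \approx 5.4167$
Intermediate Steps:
$D{\left(n,O \right)} = \frac{1}{4}$
$m{\left(v,b \right)} = - \frac{25}{3} - \frac{5 b}{3}$ ($m{\left(v,b \right)} = - \frac{5 \left(5 + b\right)}{3} = - \frac{25 + 5 b}{3} = - \frac{25}{3} - \frac{5 b}{3}$)
$D{\left(-6,4 \right)} m{\left(-10,6 \left(-3\right) \right)} = \frac{- \frac{25}{3} - \frac{5 \cdot 6 \left(-3\right)}{3}}{4} = \frac{- \frac{25}{3} - -30}{4} = \frac{- \frac{25}{3} + 30}{4} = \frac{1}{4} \cdot \frac{65}{3} = \frac{65}{12}$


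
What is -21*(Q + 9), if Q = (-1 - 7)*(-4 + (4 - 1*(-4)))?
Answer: 483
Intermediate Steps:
Q = -32 (Q = -8*(-4 + (4 + 4)) = -8*(-4 + 8) = -8*4 = -32)
-21*(Q + 9) = -21*(-32 + 9) = -21*(-23) = 483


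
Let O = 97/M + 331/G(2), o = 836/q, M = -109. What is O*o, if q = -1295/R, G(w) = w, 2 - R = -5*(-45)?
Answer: 668996878/28231 ≈ 23697.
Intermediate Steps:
R = -223 (R = 2 - (-5)*(-45) = 2 - 1*225 = 2 - 225 = -223)
q = 1295/223 (q = -1295/(-223) = -1295*(-1/223) = 1295/223 ≈ 5.8072)
o = 186428/1295 (o = 836/(1295/223) = 836*(223/1295) = 186428/1295 ≈ 143.96)
O = 35885/218 (O = 97/(-109) + 331/2 = 97*(-1/109) + 331*(½) = -97/109 + 331/2 = 35885/218 ≈ 164.61)
O*o = (35885/218)*(186428/1295) = 668996878/28231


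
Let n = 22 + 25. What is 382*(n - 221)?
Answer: -66468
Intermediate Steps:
n = 47
382*(n - 221) = 382*(47 - 221) = 382*(-174) = -66468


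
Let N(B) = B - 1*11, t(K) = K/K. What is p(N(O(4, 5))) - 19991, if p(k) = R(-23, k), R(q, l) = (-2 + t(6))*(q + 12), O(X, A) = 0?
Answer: -19980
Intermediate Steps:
t(K) = 1
R(q, l) = -12 - q (R(q, l) = (-2 + 1)*(q + 12) = -(12 + q) = -12 - q)
N(B) = -11 + B (N(B) = B - 11 = -11 + B)
p(k) = 11 (p(k) = -12 - 1*(-23) = -12 + 23 = 11)
p(N(O(4, 5))) - 19991 = 11 - 19991 = -19980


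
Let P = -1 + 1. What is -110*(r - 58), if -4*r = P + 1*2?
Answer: 6435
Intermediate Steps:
P = 0
r = -½ (r = -(0 + 1*2)/4 = -(0 + 2)/4 = -¼*2 = -½ ≈ -0.50000)
-110*(r - 58) = -110*(-½ - 58) = -110*(-117/2) = 6435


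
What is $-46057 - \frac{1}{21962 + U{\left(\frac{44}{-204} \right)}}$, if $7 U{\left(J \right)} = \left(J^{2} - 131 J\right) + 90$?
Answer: $- \frac{18430622154859}{400169836} \approx -46057.0$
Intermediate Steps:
$U{\left(J \right)} = \frac{90}{7} - \frac{131 J}{7} + \frac{J^{2}}{7}$ ($U{\left(J \right)} = \frac{\left(J^{2} - 131 J\right) + 90}{7} = \frac{90 + J^{2} - 131 J}{7} = \frac{90}{7} - \frac{131 J}{7} + \frac{J^{2}}{7}$)
$-46057 - \frac{1}{21962 + U{\left(\frac{44}{-204} \right)}} = -46057 - \frac{1}{21962 + \left(\frac{90}{7} - \frac{131 \frac{44}{-204}}{7} + \frac{\left(\frac{44}{-204}\right)^{2}}{7}\right)} = -46057 - \frac{1}{21962 + \left(\frac{90}{7} - \frac{131 \cdot 44 \left(- \frac{1}{204}\right)}{7} + \frac{\left(44 \left(- \frac{1}{204}\right)\right)^{2}}{7}\right)} = -46057 - \frac{1}{21962 + \left(\frac{90}{7} - - \frac{1441}{357} + \frac{\left(- \frac{11}{51}\right)^{2}}{7}\right)} = -46057 - \frac{1}{21962 + \left(\frac{90}{7} + \frac{1441}{357} + \frac{1}{7} \cdot \frac{121}{2601}\right)} = -46057 - \frac{1}{21962 + \left(\frac{90}{7} + \frac{1441}{357} + \frac{121}{18207}\right)} = -46057 - \frac{1}{21962 + \frac{307702}{18207}} = -46057 - \frac{1}{\frac{400169836}{18207}} = -46057 - \frac{18207}{400169836} = - \frac{18430622154859}{400169836}$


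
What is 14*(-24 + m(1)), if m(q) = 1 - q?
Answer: -336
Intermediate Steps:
14*(-24 + m(1)) = 14*(-24 + (1 - 1*1)) = 14*(-24 + (1 - 1)) = 14*(-24 + 0) = 14*(-24) = -336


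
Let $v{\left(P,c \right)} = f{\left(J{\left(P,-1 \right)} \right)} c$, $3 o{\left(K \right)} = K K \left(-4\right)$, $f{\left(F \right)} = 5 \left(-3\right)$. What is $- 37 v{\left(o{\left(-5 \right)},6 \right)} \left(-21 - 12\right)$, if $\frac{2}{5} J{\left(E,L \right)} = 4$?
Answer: $-109890$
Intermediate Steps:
$J{\left(E,L \right)} = 10$ ($J{\left(E,L \right)} = \frac{5}{2} \cdot 4 = 10$)
$f{\left(F \right)} = -15$
$o{\left(K \right)} = - \frac{4 K^{2}}{3}$ ($o{\left(K \right)} = \frac{K K \left(-4\right)}{3} = \frac{K^{2} \left(-4\right)}{3} = \frac{\left(-4\right) K^{2}}{3} = - \frac{4 K^{2}}{3}$)
$v{\left(P,c \right)} = - 15 c$
$- 37 v{\left(o{\left(-5 \right)},6 \right)} \left(-21 - 12\right) = - 37 \left(\left(-15\right) 6\right) \left(-21 - 12\right) = \left(-37\right) \left(-90\right) \left(-21 - 12\right) = 3330 \left(-33\right) = -109890$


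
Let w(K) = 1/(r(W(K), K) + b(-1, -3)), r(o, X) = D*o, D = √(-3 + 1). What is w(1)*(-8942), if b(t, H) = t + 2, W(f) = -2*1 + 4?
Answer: 8942*I/(-I + 2*√2) ≈ -993.56 + 2810.2*I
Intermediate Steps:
D = I*√2 (D = √(-2) = I*√2 ≈ 1.4142*I)
W(f) = 2 (W(f) = -2 + 4 = 2)
b(t, H) = 2 + t
r(o, X) = I*o*√2 (r(o, X) = (I*√2)*o = I*o*√2)
w(K) = 1/(1 + 2*I*√2) (w(K) = 1/(I*2*√2 + (2 - 1)) = 1/(2*I*√2 + 1) = 1/(1 + 2*I*√2))
w(1)*(-8942) = (⅑ - 2*I*√2/9)*(-8942) = -8942/9 + 17884*I*√2/9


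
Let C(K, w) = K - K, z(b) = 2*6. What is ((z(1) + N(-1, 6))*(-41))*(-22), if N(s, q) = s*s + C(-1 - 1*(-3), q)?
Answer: 11726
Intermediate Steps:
z(b) = 12
C(K, w) = 0
N(s, q) = s² (N(s, q) = s*s + 0 = s² + 0 = s²)
((z(1) + N(-1, 6))*(-41))*(-22) = ((12 + (-1)²)*(-41))*(-22) = ((12 + 1)*(-41))*(-22) = (13*(-41))*(-22) = -533*(-22) = 11726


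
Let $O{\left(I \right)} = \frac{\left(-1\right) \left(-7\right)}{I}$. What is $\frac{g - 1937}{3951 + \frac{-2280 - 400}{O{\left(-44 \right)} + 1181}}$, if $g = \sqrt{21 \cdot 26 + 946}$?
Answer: $- \frac{100640709}{205164187} + \frac{103914 \sqrt{373}}{205164187} \approx -0.48076$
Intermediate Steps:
$O{\left(I \right)} = \frac{7}{I}$
$g = 2 \sqrt{373}$ ($g = \sqrt{546 + 946} = \sqrt{1492} = 2 \sqrt{373} \approx 38.626$)
$\frac{g - 1937}{3951 + \frac{-2280 - 400}{O{\left(-44 \right)} + 1181}} = \frac{2 \sqrt{373} - 1937}{3951 + \frac{-2280 - 400}{\frac{7}{-44} + 1181}} = \frac{-1937 + 2 \sqrt{373}}{3951 - \frac{2680}{7 \left(- \frac{1}{44}\right) + 1181}} = \frac{-1937 + 2 \sqrt{373}}{3951 - \frac{2680}{- \frac{7}{44} + 1181}} = \frac{-1937 + 2 \sqrt{373}}{3951 - \frac{2680}{\frac{51957}{44}}} = \frac{-1937 + 2 \sqrt{373}}{3951 - \frac{117920}{51957}} = \frac{-1937 + 2 \sqrt{373}}{\frac{205164187}{51957}} = \left(-1937 + 2 \sqrt{373}\right) \frac{51957}{205164187} = - \frac{100640709}{205164187} + \frac{103914 \sqrt{373}}{205164187}$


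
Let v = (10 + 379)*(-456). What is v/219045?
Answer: -59128/73015 ≈ -0.80981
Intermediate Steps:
v = -177384 (v = 389*(-456) = -177384)
v/219045 = -177384/219045 = -177384*1/219045 = -59128/73015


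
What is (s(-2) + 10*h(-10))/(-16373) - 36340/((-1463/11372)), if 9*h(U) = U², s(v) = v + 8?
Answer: 1242786291742/4399659 ≈ 2.8247e+5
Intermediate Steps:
s(v) = 8 + v
h(U) = U²/9
(s(-2) + 10*h(-10))/(-16373) - 36340/((-1463/11372)) = ((8 - 2) + 10*((⅑)*(-10)²))/(-16373) - 36340/((-1463/11372)) = (6 + 10*((⅑)*100))*(-1/16373) - 36340/((-1463*1/11372)) = (6 + 10*(100/9))*(-1/16373) - 36340/(-1463/11372) = (6 + 1000/9)*(-1/16373) - 36340*(-11372/1463) = (1054/9)*(-1/16373) + 413258480/1463 = -1054/147357 + 413258480/1463 = 1242786291742/4399659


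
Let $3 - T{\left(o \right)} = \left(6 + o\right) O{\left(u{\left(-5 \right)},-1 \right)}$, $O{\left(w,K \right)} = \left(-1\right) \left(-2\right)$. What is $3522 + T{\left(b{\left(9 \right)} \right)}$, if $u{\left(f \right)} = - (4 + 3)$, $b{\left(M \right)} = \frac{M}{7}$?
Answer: $\frac{24573}{7} \approx 3510.4$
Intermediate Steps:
$b{\left(M \right)} = \frac{M}{7}$ ($b{\left(M \right)} = M \frac{1}{7} = \frac{M}{7}$)
$u{\left(f \right)} = -7$ ($u{\left(f \right)} = \left(-1\right) 7 = -7$)
$O{\left(w,K \right)} = 2$
$T{\left(o \right)} = -9 - 2 o$ ($T{\left(o \right)} = 3 - \left(6 + o\right) 2 = 3 - \left(12 + 2 o\right) = -9 - 2 o$)
$3522 + T{\left(b{\left(9 \right)} \right)} = 3522 - \left(9 + 2 \cdot \frac{1}{7} \cdot 9\right) = 3522 - \frac{81}{7} = \frac{24573}{7}$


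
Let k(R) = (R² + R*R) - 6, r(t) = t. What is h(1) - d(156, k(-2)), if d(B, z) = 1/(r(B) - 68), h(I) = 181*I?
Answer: 15927/88 ≈ 180.99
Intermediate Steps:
k(R) = -6 + 2*R² (k(R) = (R² + R²) - 6 = 2*R² - 6 = -6 + 2*R²)
d(B, z) = 1/(-68 + B) (d(B, z) = 1/(B - 68) = 1/(-68 + B))
h(1) - d(156, k(-2)) = 181*1 - 1/(-68 + 156) = 181 - 1/88 = 15927/88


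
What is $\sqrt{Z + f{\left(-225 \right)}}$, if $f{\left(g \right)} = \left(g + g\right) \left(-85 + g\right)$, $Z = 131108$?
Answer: $4 \sqrt{16913} \approx 520.2$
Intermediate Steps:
$f{\left(g \right)} = 2 g \left(-85 + g\right)$
$\sqrt{Z + f{\left(-225 \right)}} = \sqrt{131108 + 2 \left(-225\right) \left(-85 - 225\right)} = \sqrt{131108 + 2 \left(-225\right) \left(-310\right)} = \sqrt{131108 + 139500} = \sqrt{270608} = 4 \sqrt{16913}$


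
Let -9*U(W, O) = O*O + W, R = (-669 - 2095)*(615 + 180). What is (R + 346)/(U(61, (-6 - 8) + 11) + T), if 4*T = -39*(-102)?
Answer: -39546612/17761 ≈ -2226.6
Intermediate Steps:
R = -2197380 (R = -2764*795 = -2197380)
U(W, O) = -W/9 - O²/9 (U(W, O) = -(O*O + W)/9 = -(O² + W)/9 = -(W + O²)/9 = -W/9 - O²/9)
T = 1989/2 (T = (-39*(-102))/4 = (¼)*3978 = 1989/2 ≈ 994.50)
(R + 346)/(U(61, (-6 - 8) + 11) + T) = (-2197380 + 346)/((-⅑*61 - ((-6 - 8) + 11)²/9) + 1989/2) = -2197034/((-61/9 - (-14 + 11)²/9) + 1989/2) = -2197034/((-61/9 - ⅑*(-3)²) + 1989/2) = -2197034/((-61/9 - ⅑*9) + 1989/2) = -2197034/((-61/9 - 1) + 1989/2) = -2197034/(-70/9 + 1989/2) = -2197034/17761/18 = -2197034*18/17761 = -39546612/17761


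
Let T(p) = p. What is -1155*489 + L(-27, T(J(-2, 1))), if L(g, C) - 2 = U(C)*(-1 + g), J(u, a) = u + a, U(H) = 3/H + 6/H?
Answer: -564541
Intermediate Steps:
U(H) = 9/H
J(u, a) = a + u
L(g, C) = 2 + 9*(-1 + g)/C (L(g, C) = 2 + (9/C)*(-1 + g) = 2 + 9*(-1 + g)/C)
-1155*489 + L(-27, T(J(-2, 1))) = -1155*489 + (-9 + 2*(1 - 2) + 9*(-27))/(1 - 2) = -564795 + (-9 + 2*(-1) - 243)/(-1) = -564795 - (-9 - 2 - 243) = -564795 - 1*(-254) = -564795 + 254 = -564541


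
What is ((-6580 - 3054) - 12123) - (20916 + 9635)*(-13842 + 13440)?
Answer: 12259745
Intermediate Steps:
((-6580 - 3054) - 12123) - (20916 + 9635)*(-13842 + 13440) = (-9634 - 12123) - 30551*(-402) = -21757 - 1*(-12281502) = -21757 + 12281502 = 12259745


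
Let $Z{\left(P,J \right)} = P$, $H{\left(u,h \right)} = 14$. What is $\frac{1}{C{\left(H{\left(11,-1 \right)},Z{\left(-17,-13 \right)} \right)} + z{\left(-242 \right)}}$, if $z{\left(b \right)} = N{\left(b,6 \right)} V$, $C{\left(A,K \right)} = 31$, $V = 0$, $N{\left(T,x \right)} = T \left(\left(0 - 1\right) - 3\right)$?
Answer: $\frac{1}{31} \approx 0.032258$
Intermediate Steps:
$N{\left(T,x \right)} = - 4 T$ ($N{\left(T,x \right)} = T \left(-1 - 3\right) = T \left(-4\right) = - 4 T$)
$z{\left(b \right)} = 0$ ($z{\left(b \right)} = - 4 b 0 = 0$)
$\frac{1}{C{\left(H{\left(11,-1 \right)},Z{\left(-17,-13 \right)} \right)} + z{\left(-242 \right)}} = \frac{1}{31 + 0} = \frac{1}{31}$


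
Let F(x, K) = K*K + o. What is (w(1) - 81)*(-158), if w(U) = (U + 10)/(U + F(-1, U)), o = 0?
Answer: 11929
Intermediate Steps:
F(x, K) = K² (F(x, K) = K*K + 0 = K² + 0 = K²)
w(U) = (10 + U)/(U + U²) (w(U) = (U + 10)/(U + U²) = (10 + U)/(U + U²))
(w(1) - 81)*(-158) = ((10 + 1)/(1*(1 + 1)) - 81)*(-158) = (1*11/2 - 81)*(-158) = (1*(½)*11 - 81)*(-158) = (11/2 - 81)*(-158) = -151/2*(-158) = 11929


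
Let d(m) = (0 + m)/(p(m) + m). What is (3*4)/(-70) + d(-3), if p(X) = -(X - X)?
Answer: 29/35 ≈ 0.82857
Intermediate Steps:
p(X) = 0 (p(X) = -1*0 = 0)
d(m) = 1 (d(m) = (0 + m)/(0 + m) = m/m = 1)
(3*4)/(-70) + d(-3) = (3*4)/(-70) + 1 = 12*(-1/70) + 1 = -6/35 + 1 = 29/35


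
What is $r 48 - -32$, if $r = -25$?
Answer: $-1168$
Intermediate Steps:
$r 48 - -32 = \left(-25\right) 48 - -32 = -1200 + 32 = -1168$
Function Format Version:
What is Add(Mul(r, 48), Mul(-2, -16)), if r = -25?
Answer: -1168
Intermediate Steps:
Add(Mul(r, 48), Mul(-2, -16)) = Add(Mul(-25, 48), Mul(-2, -16)) = Add(-1200, 32) = -1168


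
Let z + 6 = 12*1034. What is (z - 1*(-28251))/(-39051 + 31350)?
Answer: -13551/2567 ≈ -5.2789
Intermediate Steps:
z = 12402 (z = -6 + 12*1034 = -6 + 12408 = 12402)
(z - 1*(-28251))/(-39051 + 31350) = (12402 - 1*(-28251))/(-39051 + 31350) = (12402 + 28251)/(-7701) = 40653*(-1/7701) = -13551/2567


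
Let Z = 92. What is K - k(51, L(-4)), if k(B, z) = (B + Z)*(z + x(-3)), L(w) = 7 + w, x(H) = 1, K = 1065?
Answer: 493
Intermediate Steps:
k(B, z) = (1 + z)*(92 + B) (k(B, z) = (B + 92)*(z + 1) = (92 + B)*(1 + z) = (1 + z)*(92 + B))
K - k(51, L(-4)) = 1065 - (92 + 51 + 92*(7 - 4) + 51*(7 - 4)) = 1065 - (92 + 51 + 92*3 + 51*3) = 1065 - (92 + 51 + 276 + 153) = 1065 - 1*572 = 1065 - 572 = 493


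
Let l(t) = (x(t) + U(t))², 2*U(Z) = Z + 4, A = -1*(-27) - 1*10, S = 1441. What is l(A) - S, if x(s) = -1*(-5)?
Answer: -4803/4 ≈ -1200.8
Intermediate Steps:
A = 17 (A = 27 - 10 = 17)
U(Z) = 2 + Z/2 (U(Z) = (Z + 4)/2 = (4 + Z)/2 = 2 + Z/2)
x(s) = 5
l(t) = (7 + t/2)² (l(t) = (5 + (2 + t/2))² = (7 + t/2)²)
l(A) - S = (14 + 17)²/4 - 1*1441 = (¼)*31² - 1441 = (¼)*961 - 1441 = 961/4 - 1441 = -4803/4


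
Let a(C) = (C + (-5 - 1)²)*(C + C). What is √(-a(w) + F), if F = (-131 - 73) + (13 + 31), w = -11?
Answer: √390 ≈ 19.748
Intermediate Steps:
a(C) = 2*C*(36 + C) (a(C) = (C + (-6)²)*(2*C) = (C + 36)*(2*C) = (36 + C)*(2*C) = 2*C*(36 + C))
F = -160 (F = -204 + 44 = -160)
√(-a(w) + F) = √(-2*(-11)*(36 - 11) - 160) = √(-2*(-11)*25 - 160) = √(-1*(-550) - 160) = √(550 - 160) = √390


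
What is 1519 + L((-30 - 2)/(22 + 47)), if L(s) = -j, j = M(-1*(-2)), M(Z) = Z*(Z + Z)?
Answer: 1511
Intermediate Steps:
M(Z) = 2*Z² (M(Z) = Z*(2*Z) = 2*Z²)
j = 8 (j = 2*(-1*(-2))² = 2*2² = 2*4 = 8)
L(s) = -8 (L(s) = -1*8 = -8)
1519 + L((-30 - 2)/(22 + 47)) = 1519 - 8 = 1511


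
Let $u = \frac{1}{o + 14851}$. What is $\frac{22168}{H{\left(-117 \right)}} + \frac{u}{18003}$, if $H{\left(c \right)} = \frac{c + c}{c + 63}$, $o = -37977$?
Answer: $\frac{27688100986499}{5412385914} \approx 5115.7$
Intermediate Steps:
$u = - \frac{1}{23126}$ ($u = \frac{1}{-37977 + 14851} = \frac{1}{-23126} = - \frac{1}{23126} \approx -4.3241 \cdot 10^{-5}$)
$H{\left(c \right)} = \frac{2 c}{63 + c}$
$\frac{22168}{H{\left(-117 \right)}} + \frac{u}{18003} = \frac{22168}{2 \left(-117\right) \frac{1}{63 - 117}} - \frac{1}{23126 \cdot 18003} = \frac{22168}{2 \left(-117\right) \frac{1}{-54}} - \frac{1}{416337378} = \frac{22168}{2 \left(-117\right) \left(- \frac{1}{54}\right)} - \frac{1}{416337378} = \frac{22168}{\frac{13}{3}} - \frac{1}{416337378} = 22168 \cdot \frac{3}{13} - \frac{1}{416337378} = \frac{66504}{13} - \frac{1}{416337378} = \frac{27688100986499}{5412385914}$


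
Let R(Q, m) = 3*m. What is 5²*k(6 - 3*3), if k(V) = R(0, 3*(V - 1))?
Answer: -900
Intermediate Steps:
k(V) = -9 + 9*V (k(V) = 3*(3*(V - 1)) = 3*(3*(-1 + V)) = 3*(-3 + 3*V) = -9 + 9*V)
5²*k(6 - 3*3) = 5²*(-9 + 9*(6 - 3*3)) = 25*(-9 + 9*(6 - 9)) = 25*(-9 + 9*(-3)) = 25*(-9 - 27) = 25*(-36) = -900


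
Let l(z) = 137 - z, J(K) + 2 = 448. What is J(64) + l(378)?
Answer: 205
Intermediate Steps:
J(K) = 446 (J(K) = -2 + 448 = 446)
J(64) + l(378) = 446 + (137 - 1*378) = 446 + (137 - 378) = 446 - 241 = 205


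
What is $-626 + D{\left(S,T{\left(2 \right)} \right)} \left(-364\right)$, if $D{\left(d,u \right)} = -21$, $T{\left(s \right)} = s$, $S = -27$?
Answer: $7018$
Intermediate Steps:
$-626 + D{\left(S,T{\left(2 \right)} \right)} \left(-364\right) = -626 - -7644 = -626 + 7644 = 7018$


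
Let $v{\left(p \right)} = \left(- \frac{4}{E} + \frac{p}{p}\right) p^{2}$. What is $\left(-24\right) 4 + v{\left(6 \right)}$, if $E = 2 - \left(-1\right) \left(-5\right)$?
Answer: $-12$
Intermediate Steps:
$E = -3$ ($E = 2 - 5 = -3$)
$v{\left(p \right)} = \frac{7 p^{2}}{3}$ ($v{\left(p \right)} = \left(- \frac{4}{-3} + \frac{p}{p}\right) p^{2} = \left(\left(-4\right) \left(- \frac{1}{3}\right) + 1\right) p^{2} = \left(\frac{4}{3} + 1\right) p^{2} = \frac{7 p^{2}}{3}$)
$\left(-24\right) 4 + v{\left(6 \right)} = \left(-24\right) 4 + \frac{7 \cdot 6^{2}}{3} = -96 + \frac{7}{3} \cdot 36 = -96 + 84 = -12$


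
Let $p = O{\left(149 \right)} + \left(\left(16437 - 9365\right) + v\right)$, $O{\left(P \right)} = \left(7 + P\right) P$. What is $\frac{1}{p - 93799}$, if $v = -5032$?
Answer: $- \frac{1}{68515} \approx -1.4595 \cdot 10^{-5}$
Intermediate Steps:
$O{\left(P \right)} = P \left(7 + P\right)$
$p = 25284$ ($p = 149 \left(7 + 149\right) + \left(\left(16437 - 9365\right) - 5032\right) = 149 \cdot 156 + \left(7072 - 5032\right) = 23244 + 2040 = 25284$)
$\frac{1}{p - 93799} = \frac{1}{25284 - 93799} = \frac{1}{-68515} = - \frac{1}{68515}$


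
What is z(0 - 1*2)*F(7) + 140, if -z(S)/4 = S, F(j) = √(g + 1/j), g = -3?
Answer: 140 + 16*I*√35/7 ≈ 140.0 + 13.522*I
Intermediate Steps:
F(j) = √(-3 + 1/j)
z(S) = -4*S
z(0 - 1*2)*F(7) + 140 = (-4*(0 - 1*2))*√(-3 + 1/7) + 140 = (-4*(0 - 2))*√(-3 + ⅐) + 140 = (-4*(-2))*√(-20/7) + 140 = 8*(2*I*√35/7) + 140 = 16*I*√35/7 + 140 = 140 + 16*I*√35/7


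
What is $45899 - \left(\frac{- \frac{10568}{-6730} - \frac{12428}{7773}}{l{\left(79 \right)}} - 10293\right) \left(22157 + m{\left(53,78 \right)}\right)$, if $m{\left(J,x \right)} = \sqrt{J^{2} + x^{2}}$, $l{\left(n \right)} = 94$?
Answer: $\frac{280421903761400008}{1229338815} + \frac{12653584796639 \sqrt{8893}}{1229338815} \approx 2.2908 \cdot 10^{8}$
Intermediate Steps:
$45899 - \left(\frac{- \frac{10568}{-6730} - \frac{12428}{7773}}{l{\left(79 \right)}} - 10293\right) \left(22157 + m{\left(53,78 \right)}\right) = 45899 - \left(\frac{- \frac{10568}{-6730} - \frac{12428}{7773}}{94} - 10293\right) \left(22157 + \sqrt{53^{2} + 78^{2}}\right) = 45899 - \left(\left(\left(-10568\right) \left(- \frac{1}{6730}\right) - \frac{12428}{7773}\right) \frac{1}{94} - 10293\right) \left(22157 + \sqrt{2809 + 6084}\right) = 45899 - \left(\left(\frac{5284}{3365} - \frac{12428}{7773}\right) \frac{1}{94} - 10293\right) \left(22157 + \sqrt{8893}\right) = 45899 - \left(\left(- \frac{747688}{26156145}\right) \frac{1}{94} - 10293\right) \left(22157 + \sqrt{8893}\right) = 45899 - \left(- \frac{373844}{1229338815} - 10293\right) \left(22157 + \sqrt{8893}\right) = 45899 - - \frac{12653584796639 \left(22157 + \sqrt{8893}\right)}{1229338815} = 45899 - \left(- \frac{280365478339130323}{1229338815} - \frac{12653584796639 \sqrt{8893}}{1229338815}\right) = 45899 + \left(\frac{280365478339130323}{1229338815} + \frac{12653584796639 \sqrt{8893}}{1229338815}\right) = \frac{280421903761400008}{1229338815} + \frac{12653584796639 \sqrt{8893}}{1229338815}$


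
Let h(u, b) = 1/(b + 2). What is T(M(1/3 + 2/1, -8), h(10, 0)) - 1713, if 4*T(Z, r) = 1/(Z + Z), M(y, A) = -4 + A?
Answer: -164449/96 ≈ -1713.0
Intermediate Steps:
h(u, b) = 1/(2 + b)
T(Z, r) = 1/(8*Z) (T(Z, r) = 1/(4*(Z + Z)) = 1/(4*((2*Z))) = (1/(2*Z))/4 = 1/(8*Z))
T(M(1/3 + 2/1, -8), h(10, 0)) - 1713 = 1/(8*(-4 - 8)) - 1713 = (1/8)/(-12) - 1713 = (1/8)*(-1/12) - 1713 = -1/96 - 1713 = -164449/96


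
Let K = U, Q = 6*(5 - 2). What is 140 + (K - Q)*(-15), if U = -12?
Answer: 590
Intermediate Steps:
Q = 18 (Q = 6*3 = 18)
K = -12
140 + (K - Q)*(-15) = 140 + (-12 - 1*18)*(-15) = 140 + (-12 - 18)*(-15) = 140 - 30*(-15) = 140 + 450 = 590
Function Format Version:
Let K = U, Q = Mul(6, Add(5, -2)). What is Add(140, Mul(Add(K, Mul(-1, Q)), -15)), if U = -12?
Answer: 590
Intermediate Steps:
Q = 18 (Q = Mul(6, 3) = 18)
K = -12
Add(140, Mul(Add(K, Mul(-1, Q)), -15)) = Add(140, Mul(Add(-12, Mul(-1, 18)), -15)) = Add(140, Mul(Add(-12, -18), -15)) = Add(140, Mul(-30, -15)) = Add(140, 450) = 590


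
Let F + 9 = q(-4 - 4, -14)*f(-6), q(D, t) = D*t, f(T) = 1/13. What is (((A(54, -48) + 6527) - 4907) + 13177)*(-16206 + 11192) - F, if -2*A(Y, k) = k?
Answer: -966062417/13 ≈ -7.4312e+7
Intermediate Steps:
f(T) = 1/13
A(Y, k) = -k/2
F = -5/13 (F = -9 + ((-4 - 4)*(-14))*(1/13) = -9 - 8*(-14)*(1/13) = -9 + 112*(1/13) = -9 + 112/13 = -5/13 ≈ -0.38462)
(((A(54, -48) + 6527) - 4907) + 13177)*(-16206 + 11192) - F = (((-1/2*(-48) + 6527) - 4907) + 13177)*(-16206 + 11192) - 1*(-5/13) = (((24 + 6527) - 4907) + 13177)*(-5014) + 5/13 = ((6551 - 4907) + 13177)*(-5014) + 5/13 = (1644 + 13177)*(-5014) + 5/13 = 14821*(-5014) + 5/13 = -74312494 + 5/13 = -966062417/13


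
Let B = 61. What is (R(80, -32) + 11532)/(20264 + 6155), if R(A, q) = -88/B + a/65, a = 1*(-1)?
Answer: 45718599/104751335 ≈ 0.43645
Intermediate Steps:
a = -1
R(A, q) = -5781/3965 (R(A, q) = -88/61 - 1/65 = -5781/3965)
(R(80, -32) + 11532)/(20264 + 6155) = (-5781/3965 + 11532)/(20264 + 6155) = (45718599/3965)/26419 = (45718599/3965)*(1/26419) = 45718599/104751335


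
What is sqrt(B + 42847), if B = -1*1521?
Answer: sqrt(41326) ≈ 203.29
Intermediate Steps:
B = -1521
sqrt(B + 42847) = sqrt(-1521 + 42847) = sqrt(41326)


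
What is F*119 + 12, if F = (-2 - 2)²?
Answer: 1916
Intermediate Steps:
F = 16 (F = (-4)² = 16)
F*119 + 12 = 16*119 + 12 = 1904 + 12 = 1916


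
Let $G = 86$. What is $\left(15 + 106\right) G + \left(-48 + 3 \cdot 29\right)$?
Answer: $10445$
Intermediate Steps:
$\left(15 + 106\right) G + \left(-48 + 3 \cdot 29\right) = \left(15 + 106\right) 86 + \left(-48 + 3 \cdot 29\right) = 121 \cdot 86 + \left(-48 + 87\right) = 10406 + 39 = 10445$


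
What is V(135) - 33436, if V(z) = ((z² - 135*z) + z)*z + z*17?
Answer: -12916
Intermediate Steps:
V(z) = 17*z + z*(z² - 134*z) (V(z) = (z² - 134*z)*z + 17*z = z*(z² - 134*z) + 17*z = 17*z + z*(z² - 134*z))
V(135) - 33436 = 135*(17 + 135² - 134*135) - 33436 = 135*(17 + 18225 - 18090) - 33436 = 135*152 - 33436 = 20520 - 33436 = -12916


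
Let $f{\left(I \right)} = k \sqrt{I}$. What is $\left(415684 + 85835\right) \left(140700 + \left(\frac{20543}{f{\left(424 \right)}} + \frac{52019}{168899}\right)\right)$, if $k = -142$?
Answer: $\frac{11918168390163561}{168899} - \frac{10302704817 \sqrt{106}}{30104} \approx 7.056 \cdot 10^{10}$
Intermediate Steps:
$f{\left(I \right)} = - 142 \sqrt{I}$
$\left(415684 + 85835\right) \left(140700 + \left(\frac{20543}{f{\left(424 \right)}} + \frac{52019}{168899}\right)\right) = \left(415684 + 85835\right) \left(140700 + \left(\frac{20543}{\left(-142\right) \sqrt{424}} + \frac{52019}{168899}\right)\right) = 501519 \left(140700 + \left(\frac{20543}{\left(-142\right) 2 \sqrt{106}} + 52019 \cdot \frac{1}{168899}\right)\right) = 501519 \left(140700 + \left(\frac{20543}{\left(-284\right) \sqrt{106}} + \frac{52019}{168899}\right)\right) = 501519 \left(140700 + \left(20543 \left(- \frac{\sqrt{106}}{30104}\right) + \frac{52019}{168899}\right)\right) = 501519 \left(140700 + \left(- \frac{20543 \sqrt{106}}{30104} + \frac{52019}{168899}\right)\right) = 501519 \left(140700 + \left(\frac{52019}{168899} - \frac{20543 \sqrt{106}}{30104}\right)\right) = 501519 \left(\frac{23764141319}{168899} - \frac{20543 \sqrt{106}}{30104}\right) = \frac{11918168390163561}{168899} - \frac{10302704817 \sqrt{106}}{30104}$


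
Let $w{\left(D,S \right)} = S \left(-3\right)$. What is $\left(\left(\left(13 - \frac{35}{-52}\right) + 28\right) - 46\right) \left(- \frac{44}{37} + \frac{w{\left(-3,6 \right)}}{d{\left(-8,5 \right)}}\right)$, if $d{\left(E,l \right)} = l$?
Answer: $\frac{19935}{962} \approx 20.722$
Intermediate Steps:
$w{\left(D,S \right)} = - 3 S$
$\left(\left(\left(13 - \frac{35}{-52}\right) + 28\right) - 46\right) \left(- \frac{44}{37} + \frac{w{\left(-3,6 \right)}}{d{\left(-8,5 \right)}}\right) = \left(\left(\left(13 - \frac{35}{-52}\right) + 28\right) - 46\right) \left(- \frac{44}{37} + \frac{\left(-3\right) 6}{5}\right) = \left(\left(\left(13 - - \frac{35}{52}\right) + 28\right) - 46\right) \left(\left(-44\right) \frac{1}{37} - \frac{18}{5}\right) = \left(\left(\left(13 + \frac{35}{52}\right) + 28\right) - 46\right) \left(- \frac{44}{37} - \frac{18}{5}\right) = \left(\left(\frac{711}{52} + 28\right) - 46\right) \left(- \frac{886}{185}\right) = \left(\frac{2167}{52} - 46\right) \left(- \frac{886}{185}\right) = \left(- \frac{225}{52}\right) \left(- \frac{886}{185}\right) = \frac{19935}{962}$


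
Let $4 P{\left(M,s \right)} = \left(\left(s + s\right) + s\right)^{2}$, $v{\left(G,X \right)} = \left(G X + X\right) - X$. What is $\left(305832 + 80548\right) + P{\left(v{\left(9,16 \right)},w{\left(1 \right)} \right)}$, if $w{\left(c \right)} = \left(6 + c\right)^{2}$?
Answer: $\frac{1567129}{4} \approx 3.9178 \cdot 10^{5}$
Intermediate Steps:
$v{\left(G,X \right)} = G X$ ($v{\left(G,X \right)} = \left(X + G X\right) - X = G X$)
$P{\left(M,s \right)} = \frac{9 s^{2}}{4}$ ($P{\left(M,s \right)} = \frac{\left(\left(s + s\right) + s\right)^{2}}{4} = \frac{\left(2 s + s\right)^{2}}{4} = \frac{\left(3 s\right)^{2}}{4} = \frac{9 s^{2}}{4}$)
$\left(305832 + 80548\right) + P{\left(v{\left(9,16 \right)},w{\left(1 \right)} \right)} = \left(305832 + 80548\right) + \frac{9 \left(\left(6 + 1\right)^{2}\right)^{2}}{4} = 386380 + \frac{9 \left(7^{2}\right)^{2}}{4} = 386380 + \frac{9 \cdot 49^{2}}{4} = 386380 + \frac{9}{4} \cdot 2401 = 386380 + \frac{21609}{4} = \frac{1567129}{4}$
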